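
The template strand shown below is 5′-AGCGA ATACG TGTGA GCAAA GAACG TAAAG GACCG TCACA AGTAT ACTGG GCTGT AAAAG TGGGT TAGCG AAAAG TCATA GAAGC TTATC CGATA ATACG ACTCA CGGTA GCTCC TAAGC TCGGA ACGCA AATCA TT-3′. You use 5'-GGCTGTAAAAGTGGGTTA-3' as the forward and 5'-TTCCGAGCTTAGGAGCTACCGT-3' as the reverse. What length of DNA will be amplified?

The forward primer matches the template at positions 50–67.
Reverse complement of the reverse primer: ACGGTAGCTCCTAAGCTCGGAA. This occurs on the top strand at positions 105–126.
Amplicon spans positions 50–126: 77 bp.

77 bp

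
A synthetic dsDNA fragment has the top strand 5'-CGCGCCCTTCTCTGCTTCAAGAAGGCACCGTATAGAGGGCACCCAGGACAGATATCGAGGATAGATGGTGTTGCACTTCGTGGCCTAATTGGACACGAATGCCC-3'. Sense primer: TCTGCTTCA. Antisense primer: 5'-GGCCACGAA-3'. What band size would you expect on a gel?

75 bp

The forward primer matches the template at positions 11–19.
The reverse primer's reverse complement is TTCGTGGCC, which matches the template at positions 77–85.
Amplicon spans positions 11–85: 75 bp.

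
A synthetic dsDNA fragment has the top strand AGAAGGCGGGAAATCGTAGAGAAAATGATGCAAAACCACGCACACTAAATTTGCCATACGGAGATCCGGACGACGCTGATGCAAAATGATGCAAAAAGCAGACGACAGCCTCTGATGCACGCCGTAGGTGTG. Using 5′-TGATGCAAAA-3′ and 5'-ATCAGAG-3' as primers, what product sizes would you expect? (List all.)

91 bp, 40 bp, 30 bp

The forward primer TGATGCAAAA matches the top strand at positions 26–35, 77–86, 87–96.
The reverse primer's reverse complement is CTCTGAT, matching at positions 110–116.
Each forward site pairs with the reverse site to give a product ending at position 116: sizes 91, 40, 30 bp.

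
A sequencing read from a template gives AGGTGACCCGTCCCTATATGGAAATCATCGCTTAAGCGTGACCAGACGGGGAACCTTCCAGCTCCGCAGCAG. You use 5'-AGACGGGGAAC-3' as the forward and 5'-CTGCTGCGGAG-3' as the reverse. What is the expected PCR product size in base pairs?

The forward primer matches the template at positions 44–54.
The reverse primer's reverse complement is CTCCGCAGCAG, which matches the template at positions 62–72.
The product runs from position 44 to position 72, so its length is 72 − 44 + 1 = 29 bp.

29 bp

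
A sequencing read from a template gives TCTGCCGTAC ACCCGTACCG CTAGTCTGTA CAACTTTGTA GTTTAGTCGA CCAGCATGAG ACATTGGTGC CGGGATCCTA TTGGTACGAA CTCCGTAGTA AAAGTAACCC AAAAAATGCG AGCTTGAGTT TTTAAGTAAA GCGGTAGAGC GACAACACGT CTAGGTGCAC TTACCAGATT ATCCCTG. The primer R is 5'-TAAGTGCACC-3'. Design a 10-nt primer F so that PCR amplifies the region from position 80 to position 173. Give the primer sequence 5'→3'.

The reverse primer's reverse complement GGTGCACTTA matches the template at positions 164–173; the product starts at position 80.
The forward primer is identical to the top strand over positions 80–89: ATTGGTACGA.

5'-ATTGGTACGA-3'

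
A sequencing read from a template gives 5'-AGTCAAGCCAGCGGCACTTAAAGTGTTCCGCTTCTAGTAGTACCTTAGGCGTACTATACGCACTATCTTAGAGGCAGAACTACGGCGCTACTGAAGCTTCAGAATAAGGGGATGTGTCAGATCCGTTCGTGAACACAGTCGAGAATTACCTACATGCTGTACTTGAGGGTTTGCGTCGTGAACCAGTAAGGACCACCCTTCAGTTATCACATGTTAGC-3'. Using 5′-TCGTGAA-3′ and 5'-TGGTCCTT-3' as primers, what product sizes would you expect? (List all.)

The forward primer TCGTGAA matches the top strand at positions 127–133, 176–182.
The reverse primer's reverse complement is AAGGACCA, matching at positions 188–195.
Each forward site pairs with the reverse site to give a product ending at position 195: sizes 69, 20 bp.

69 bp, 20 bp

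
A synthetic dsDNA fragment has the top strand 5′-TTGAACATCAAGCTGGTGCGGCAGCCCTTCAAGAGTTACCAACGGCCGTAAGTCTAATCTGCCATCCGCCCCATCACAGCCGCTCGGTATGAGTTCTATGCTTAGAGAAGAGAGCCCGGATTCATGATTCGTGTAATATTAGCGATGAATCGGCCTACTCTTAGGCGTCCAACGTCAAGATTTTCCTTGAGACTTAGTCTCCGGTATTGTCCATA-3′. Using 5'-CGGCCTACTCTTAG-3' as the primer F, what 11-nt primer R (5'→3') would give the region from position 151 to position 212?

5'-GGACAATACCG-3'

The product's 3' end on the top strand is position 212.
The reverse primer anneals to the top strand over positions 202–212, i.e. to CGGTATTGTCC.
Its sequence written 5'→3' is the reverse complement: GGACAATACCG.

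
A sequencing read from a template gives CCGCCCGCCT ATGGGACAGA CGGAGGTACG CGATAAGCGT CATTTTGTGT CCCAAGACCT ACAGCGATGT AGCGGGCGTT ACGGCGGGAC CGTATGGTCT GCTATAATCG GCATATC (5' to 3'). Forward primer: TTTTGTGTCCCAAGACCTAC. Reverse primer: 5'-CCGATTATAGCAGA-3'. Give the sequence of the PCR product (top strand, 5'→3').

Scanning the template, TTTTGTGTCCCAAGACCTAC occurs at positions 43–62; this primer anneals to the bottom strand there with its 3' end pointing downstream.
Taking the reverse complement of CCGATTATAGCAGA gives TCTGCTATAATCGG, found at positions 98–111 on the template; the primer anneals here to the top strand with its 3' end pointing upstream.
The product is the template from position 43 through 111 (69 bp).

5'-TTTTGTGTCCCAAGACCTACAGCGATGTAGCGGGCGTTACGGCGGGACCGTATGGTCTGCTATAATCGG-3'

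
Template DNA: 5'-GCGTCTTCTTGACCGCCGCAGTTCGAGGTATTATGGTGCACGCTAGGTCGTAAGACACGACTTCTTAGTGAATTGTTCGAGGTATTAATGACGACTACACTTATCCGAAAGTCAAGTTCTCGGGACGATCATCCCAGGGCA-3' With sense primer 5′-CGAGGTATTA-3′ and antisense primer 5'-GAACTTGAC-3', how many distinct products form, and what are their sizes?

The forward primer CGAGGTATTA matches the top strand at positions 24–33, 78–87.
The reverse primer's reverse complement is GTCAAGTTC, matching at positions 111–119.
Each forward site pairs with the reverse site to give a product ending at position 119: sizes 96, 42 bp.

Two products: 96 bp, 42 bp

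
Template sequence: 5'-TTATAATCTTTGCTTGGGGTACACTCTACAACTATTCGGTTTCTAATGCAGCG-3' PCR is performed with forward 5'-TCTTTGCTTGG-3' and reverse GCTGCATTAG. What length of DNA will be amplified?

Forward primer TCTTTGCTTGG is found on the top strand at positions 7–17.
The reverse primer's reverse complement is CTAATGCAGC, which matches the template at positions 43–52.
Product length = (reverse-primer end) − (forward-primer start) + 1 = 52 − 7 + 1 = 46 bp.

46 bp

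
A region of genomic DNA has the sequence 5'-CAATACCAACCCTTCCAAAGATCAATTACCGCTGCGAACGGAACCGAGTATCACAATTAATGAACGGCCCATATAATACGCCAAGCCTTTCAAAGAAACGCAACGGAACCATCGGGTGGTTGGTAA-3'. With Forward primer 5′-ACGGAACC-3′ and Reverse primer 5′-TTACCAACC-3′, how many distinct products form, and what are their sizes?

The forward primer ACGGAACC matches the top strand at positions 38–45, 103–110.
The reverse primer's reverse complement is GGTTGGTAA, matching at positions 118–126.
Each forward site pairs with the reverse site to give a product ending at position 126: sizes 89, 24 bp.

Two products: 89 bp, 24 bp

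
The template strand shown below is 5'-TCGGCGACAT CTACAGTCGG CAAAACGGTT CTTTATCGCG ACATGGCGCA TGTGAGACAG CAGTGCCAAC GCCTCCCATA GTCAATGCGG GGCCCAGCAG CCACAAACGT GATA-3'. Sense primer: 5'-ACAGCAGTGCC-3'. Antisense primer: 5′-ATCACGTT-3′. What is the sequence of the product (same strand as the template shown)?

Forward primer ACAGCAGTGCC is found on the top strand at positions 57–67.
Reverse complement of the reverse primer: AACGTGAT. This occurs on the top strand at positions 106–113.
The product is the template from position 57 through 113 (57 bp).

5'-ACAGCAGTGCCAACGCCTCCCATAGTCAATGCGGGGCCCAGCAGCCACAAACGTGAT-3'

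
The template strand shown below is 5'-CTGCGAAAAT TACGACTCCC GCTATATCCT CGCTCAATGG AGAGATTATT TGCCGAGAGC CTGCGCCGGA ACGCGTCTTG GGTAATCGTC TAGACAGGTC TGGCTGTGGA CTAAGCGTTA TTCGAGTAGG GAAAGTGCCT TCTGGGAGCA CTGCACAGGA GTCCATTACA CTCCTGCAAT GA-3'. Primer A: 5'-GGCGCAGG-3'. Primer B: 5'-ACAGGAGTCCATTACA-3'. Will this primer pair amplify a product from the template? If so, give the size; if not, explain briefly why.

No product — the primers' 3' ends point away from each other.

Primer A (GGCGCAGG) has reverse complement CCTGCGCC, which matches the top strand at positions 60–67; primer A anneals to the top strand there with its 3' end pointing upstream toward position 60.
Primer B (ACAGGAGTCCATTACA) matches the top strand directly at positions 155–170; it anneals to the bottom strand with its 3' end pointing downstream toward position 170.
The 3' ends diverge (primer A extends toward position 1, primer B toward position 182), so the primers never converge on a shared product.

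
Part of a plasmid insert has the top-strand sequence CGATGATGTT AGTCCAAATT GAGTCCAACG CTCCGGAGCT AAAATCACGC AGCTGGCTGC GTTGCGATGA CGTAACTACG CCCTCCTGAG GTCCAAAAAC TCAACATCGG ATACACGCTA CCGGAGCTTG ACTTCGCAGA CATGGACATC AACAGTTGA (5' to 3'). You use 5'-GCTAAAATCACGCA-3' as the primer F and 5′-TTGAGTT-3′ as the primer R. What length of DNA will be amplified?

67 bp

Scanning the template, GCTAAAATCACGCA occurs at positions 38–51; this primer anneals to the bottom strand there with its 3' end pointing downstream.
Taking the reverse complement of TTGAGTT gives AACTCAA, found at positions 98–104 on the template; the primer anneals here to the top strand with its 3' end pointing upstream.
The product runs from position 38 to position 104, so its length is 104 − 38 + 1 = 67 bp.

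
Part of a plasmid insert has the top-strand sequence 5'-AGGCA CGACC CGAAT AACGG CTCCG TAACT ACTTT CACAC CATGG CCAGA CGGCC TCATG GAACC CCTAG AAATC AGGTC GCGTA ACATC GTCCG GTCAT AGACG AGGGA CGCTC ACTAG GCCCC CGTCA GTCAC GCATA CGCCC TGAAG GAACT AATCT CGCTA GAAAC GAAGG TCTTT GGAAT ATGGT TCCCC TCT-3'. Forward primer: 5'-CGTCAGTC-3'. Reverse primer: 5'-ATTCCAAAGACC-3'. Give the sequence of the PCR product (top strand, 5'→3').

5'-CGTCAGTCACGCATACGCCCTGAAGGAACTAATCTCGCTAGAAACGAAGGTCTTTGGAAT-3'

Forward primer CGTCAGTC is found on the top strand at positions 126–133.
Reverse complement of the reverse primer: GGTCTTTGGAAT. This occurs on the top strand at positions 174–185.
The product is the template from position 126 through 185 (60 bp).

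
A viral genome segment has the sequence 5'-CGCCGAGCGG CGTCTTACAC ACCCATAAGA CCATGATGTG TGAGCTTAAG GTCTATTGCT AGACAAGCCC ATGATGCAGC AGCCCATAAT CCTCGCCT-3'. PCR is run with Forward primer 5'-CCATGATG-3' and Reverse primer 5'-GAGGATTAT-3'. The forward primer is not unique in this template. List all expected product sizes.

The forward primer CCATGATG matches the top strand at positions 31–38, 69–76.
The reverse primer's reverse complement is ATAATCCTC, matching at positions 86–94.
Each forward site pairs with the reverse site to give a product ending at position 94: sizes 64, 26 bp.

64 bp, 26 bp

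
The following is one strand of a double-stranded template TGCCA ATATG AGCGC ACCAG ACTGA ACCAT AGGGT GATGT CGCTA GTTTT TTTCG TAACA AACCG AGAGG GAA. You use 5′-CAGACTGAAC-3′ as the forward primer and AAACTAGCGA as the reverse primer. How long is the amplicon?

The forward primer matches the template at positions 18–27.
Reverse complement of the reverse primer: TCGCTAGTTT. This occurs on the top strand at positions 40–49.
Product length = (reverse-primer end) − (forward-primer start) + 1 = 49 − 18 + 1 = 32 bp.

32 bp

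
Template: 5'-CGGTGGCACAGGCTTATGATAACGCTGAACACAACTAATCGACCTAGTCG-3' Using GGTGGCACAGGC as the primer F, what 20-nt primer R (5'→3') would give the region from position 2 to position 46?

5'-TAGGTCGATTAGTTGTGTTC-3'

The product's 3' end on the top strand is position 46.
The reverse primer anneals to the top strand over positions 27–46, i.e. to GAACACAACTAATCGACCTA.
Its sequence written 5'→3' is the reverse complement: TAGGTCGATTAGTTGTGTTC.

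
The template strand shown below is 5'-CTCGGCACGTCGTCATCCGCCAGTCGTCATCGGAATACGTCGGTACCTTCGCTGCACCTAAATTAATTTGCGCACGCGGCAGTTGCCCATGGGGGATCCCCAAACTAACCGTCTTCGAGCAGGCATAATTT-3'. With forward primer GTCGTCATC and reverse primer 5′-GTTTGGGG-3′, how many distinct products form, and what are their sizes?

The forward primer GTCGTCATC matches the top strand at positions 9–17, 23–31.
The reverse primer's reverse complement is CCCCAAAC, matching at positions 98–105.
Each forward site pairs with the reverse site to give a product ending at position 105: sizes 97, 83 bp.

Two products: 97 bp, 83 bp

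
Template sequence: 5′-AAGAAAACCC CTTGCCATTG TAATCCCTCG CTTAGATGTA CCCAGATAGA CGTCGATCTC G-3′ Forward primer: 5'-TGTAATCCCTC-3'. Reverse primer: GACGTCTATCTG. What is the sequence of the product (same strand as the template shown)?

The forward primer matches the template at positions 19–29.
Taking the reverse complement of GACGTCTATCTG gives CAGATAGACGTC, found at positions 43–54 on the template; the primer anneals here to the top strand with its 3' end pointing upstream.
The product is the template from position 19 through 54 (36 bp).

5'-TGTAATCCCTCGCTTAGATGTACCCAGATAGACGTC-3'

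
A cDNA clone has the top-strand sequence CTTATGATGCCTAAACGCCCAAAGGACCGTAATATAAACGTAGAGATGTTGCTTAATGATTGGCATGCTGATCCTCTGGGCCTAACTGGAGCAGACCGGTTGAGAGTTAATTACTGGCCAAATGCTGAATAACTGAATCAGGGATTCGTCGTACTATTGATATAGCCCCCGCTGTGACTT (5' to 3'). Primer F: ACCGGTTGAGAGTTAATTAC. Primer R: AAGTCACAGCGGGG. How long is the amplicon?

Forward primer ACCGGTTGAGAGTTAATTAC is found on the top strand at positions 95–114.
Taking the reverse complement of AAGTCACAGCGGGG gives CCCCGCTGTGACTT, found at positions 167–180 on the template; the primer anneals here to the top strand with its 3' end pointing upstream.
Amplicon spans positions 95–180: 86 bp.

86 bp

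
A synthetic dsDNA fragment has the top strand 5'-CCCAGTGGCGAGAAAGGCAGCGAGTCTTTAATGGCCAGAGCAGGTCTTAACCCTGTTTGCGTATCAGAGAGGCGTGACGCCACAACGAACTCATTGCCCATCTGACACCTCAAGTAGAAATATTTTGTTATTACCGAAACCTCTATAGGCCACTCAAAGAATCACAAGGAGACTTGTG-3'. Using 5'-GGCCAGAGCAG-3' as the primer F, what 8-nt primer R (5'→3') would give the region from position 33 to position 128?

The product's 3' end on the top strand is position 128.
The reverse primer anneals to the top strand over positions 121–128, i.e. to TATTTTGT.
Its sequence written 5'→3' is the reverse complement: ACAAAATA.

5'-ACAAAATA-3'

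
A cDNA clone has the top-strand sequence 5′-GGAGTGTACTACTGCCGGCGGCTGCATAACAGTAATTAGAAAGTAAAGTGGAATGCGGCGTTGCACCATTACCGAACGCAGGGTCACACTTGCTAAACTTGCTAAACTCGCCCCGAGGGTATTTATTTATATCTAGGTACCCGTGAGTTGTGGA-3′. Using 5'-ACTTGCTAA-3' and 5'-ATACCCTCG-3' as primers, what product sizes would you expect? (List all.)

35 bp, 26 bp

The forward primer ACTTGCTAA matches the top strand at positions 88–96, 97–105.
The reverse primer's reverse complement is CGAGGGTAT, matching at positions 114–122.
Each forward site pairs with the reverse site to give a product ending at position 122: sizes 35, 26 bp.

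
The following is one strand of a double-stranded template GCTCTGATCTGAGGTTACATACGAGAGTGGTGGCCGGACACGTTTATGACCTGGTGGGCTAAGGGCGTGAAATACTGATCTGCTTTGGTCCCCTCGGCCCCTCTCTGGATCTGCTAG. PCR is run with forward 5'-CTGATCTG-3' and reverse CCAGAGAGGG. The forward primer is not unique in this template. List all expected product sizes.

The forward primer CTGATCTG matches the top strand at positions 4–11, 75–82.
The reverse primer's reverse complement is CCCTCTCTGG, matching at positions 99–108.
Each forward site pairs with the reverse site to give a product ending at position 108: sizes 105, 34 bp.

105 bp, 34 bp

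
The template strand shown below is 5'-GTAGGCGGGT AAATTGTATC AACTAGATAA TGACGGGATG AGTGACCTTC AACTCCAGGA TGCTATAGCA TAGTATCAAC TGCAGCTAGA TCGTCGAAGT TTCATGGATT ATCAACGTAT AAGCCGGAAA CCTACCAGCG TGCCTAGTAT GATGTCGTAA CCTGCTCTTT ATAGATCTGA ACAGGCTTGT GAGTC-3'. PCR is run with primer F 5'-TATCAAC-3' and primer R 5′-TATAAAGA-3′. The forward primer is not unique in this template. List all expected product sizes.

The forward primer TATCAAC matches the top strand at positions 17–23, 74–80, 110–116.
The reverse primer's reverse complement is TCTTTATA, matching at positions 166–173.
Each forward site pairs with the reverse site to give a product ending at position 173: sizes 157, 100, 64 bp.

157 bp, 100 bp, 64 bp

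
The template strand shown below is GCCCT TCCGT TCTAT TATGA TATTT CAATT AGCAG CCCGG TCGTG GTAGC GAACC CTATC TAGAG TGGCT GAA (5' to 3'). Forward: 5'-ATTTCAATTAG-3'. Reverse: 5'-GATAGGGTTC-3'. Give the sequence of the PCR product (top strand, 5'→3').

The forward primer matches the template at positions 22–32.
The reverse primer's reverse complement is GAACCCTATC, which matches the template at positions 51–60.
The product is the template from position 22 through 60 (39 bp).

5'-ATTTCAATTAGCAGCCCGGTCGTGGTAGCGAACCCTATC-3'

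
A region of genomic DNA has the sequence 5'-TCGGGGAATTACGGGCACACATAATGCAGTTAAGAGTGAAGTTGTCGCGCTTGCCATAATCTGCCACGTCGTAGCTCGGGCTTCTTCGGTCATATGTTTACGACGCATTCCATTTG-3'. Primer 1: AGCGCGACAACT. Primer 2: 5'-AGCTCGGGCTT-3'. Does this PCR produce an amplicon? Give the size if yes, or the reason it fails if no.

No product — the primers' 3' ends point away from each other.

Primer 1 (AGCGCGACAACT) has reverse complement AGTTGTCGCGCT, which matches the top strand at positions 40–51; primer 1 anneals to the top strand there with its 3' end pointing upstream toward position 40.
Primer 2 (AGCTCGGGCTT) matches the top strand directly at positions 73–83; it anneals to the bottom strand with its 3' end pointing downstream toward position 83.
The 3' ends diverge (primer 1 extends toward position 1, primer 2 toward position 116), so the primers never converge on a shared product.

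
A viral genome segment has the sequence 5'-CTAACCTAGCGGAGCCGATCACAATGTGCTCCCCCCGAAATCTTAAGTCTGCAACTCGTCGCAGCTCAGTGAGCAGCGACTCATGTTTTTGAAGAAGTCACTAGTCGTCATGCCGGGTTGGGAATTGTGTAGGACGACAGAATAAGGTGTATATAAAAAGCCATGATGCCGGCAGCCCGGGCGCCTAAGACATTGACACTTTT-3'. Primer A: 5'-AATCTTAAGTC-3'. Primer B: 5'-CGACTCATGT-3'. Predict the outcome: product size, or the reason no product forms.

Primer A (AATCTTAAGTC) matches the top strand at positions 39–49 (3' end points downstream).
Primer B (CGACTCATGT) also matches the top strand directly, at positions 77–86 — its reverse complement ACATGAGTCG is not present.
Both primers anneal to the bottom strand with 3' ends pointing the same way, so neither can prime synthesis back toward the other.

No product — both primers anneal to the same strand and extend in the same direction.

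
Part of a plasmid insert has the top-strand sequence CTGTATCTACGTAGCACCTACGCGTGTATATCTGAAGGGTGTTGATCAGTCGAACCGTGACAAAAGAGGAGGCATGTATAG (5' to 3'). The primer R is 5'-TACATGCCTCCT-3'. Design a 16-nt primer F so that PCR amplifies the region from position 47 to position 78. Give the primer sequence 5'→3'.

The reverse primer's reverse complement AGGAGGCATGTA matches the template at positions 67–78; the product starts at position 47.
The forward primer is identical to the top strand over positions 47–62: CAGTCGAACCGTGACA.

5'-CAGTCGAACCGTGACA-3'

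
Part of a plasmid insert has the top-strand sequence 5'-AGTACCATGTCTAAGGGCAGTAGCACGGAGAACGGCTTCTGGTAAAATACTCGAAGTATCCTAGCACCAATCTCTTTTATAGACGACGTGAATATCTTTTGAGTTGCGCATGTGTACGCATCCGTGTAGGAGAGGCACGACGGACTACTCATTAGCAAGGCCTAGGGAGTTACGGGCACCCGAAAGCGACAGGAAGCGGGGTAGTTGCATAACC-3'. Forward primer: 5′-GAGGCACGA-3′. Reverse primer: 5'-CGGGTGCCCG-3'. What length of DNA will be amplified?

51 bp

The forward primer matches the template at positions 132–140.
Taking the reverse complement of CGGGTGCCCG gives CGGGCACCCG, found at positions 173–182 on the template; the primer anneals here to the top strand with its 3' end pointing upstream.
Product length = (reverse-primer end) − (forward-primer start) + 1 = 182 − 132 + 1 = 51 bp.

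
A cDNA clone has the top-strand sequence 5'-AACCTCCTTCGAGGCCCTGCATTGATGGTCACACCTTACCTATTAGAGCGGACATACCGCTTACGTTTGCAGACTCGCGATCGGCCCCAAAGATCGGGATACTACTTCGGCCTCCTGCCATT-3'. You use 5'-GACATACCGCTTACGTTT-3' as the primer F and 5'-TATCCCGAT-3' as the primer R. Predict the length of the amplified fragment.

The forward primer matches the template at positions 51–68.
Reverse complement of the reverse primer: ATCGGGATA. This occurs on the top strand at positions 93–101.
Product length = (reverse-primer end) − (forward-primer start) + 1 = 101 − 51 + 1 = 51 bp.

51 bp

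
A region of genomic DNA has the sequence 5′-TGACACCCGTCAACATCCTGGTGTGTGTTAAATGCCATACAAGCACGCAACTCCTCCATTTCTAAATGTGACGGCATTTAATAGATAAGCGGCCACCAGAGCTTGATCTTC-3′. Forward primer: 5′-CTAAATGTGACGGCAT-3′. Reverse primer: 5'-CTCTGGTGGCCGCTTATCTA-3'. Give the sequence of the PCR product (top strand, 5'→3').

Forward primer CTAAATGTGACGGCAT is found on the top strand at positions 62–77.
The reverse primer's reverse complement is TAGATAAGCGGCCACCAGAG, which matches the template at positions 82–101.
The product is the template from position 62 through 101 (40 bp).

5'-CTAAATGTGACGGCATTTAATAGATAAGCGGCCACCAGAG-3'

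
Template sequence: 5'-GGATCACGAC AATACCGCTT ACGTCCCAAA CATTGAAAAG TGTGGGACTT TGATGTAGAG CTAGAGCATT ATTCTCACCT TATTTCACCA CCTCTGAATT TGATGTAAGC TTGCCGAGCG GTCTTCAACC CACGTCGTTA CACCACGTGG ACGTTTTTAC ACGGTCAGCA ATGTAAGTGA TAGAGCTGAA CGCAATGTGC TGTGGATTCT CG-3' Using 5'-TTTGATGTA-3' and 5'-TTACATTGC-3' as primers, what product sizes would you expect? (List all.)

128 bp, 78 bp

The forward primer TTTGATGTA matches the top strand at positions 49–57, 99–107.
The reverse primer's reverse complement is GCAATGTAA, matching at positions 168–176.
Each forward site pairs with the reverse site to give a product ending at position 176: sizes 128, 78 bp.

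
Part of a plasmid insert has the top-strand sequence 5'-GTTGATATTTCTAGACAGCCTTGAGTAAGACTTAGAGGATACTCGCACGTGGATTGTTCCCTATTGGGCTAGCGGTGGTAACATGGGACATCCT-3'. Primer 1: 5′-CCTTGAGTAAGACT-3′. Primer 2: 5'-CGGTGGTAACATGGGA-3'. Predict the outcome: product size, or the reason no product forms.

Primer 1 (CCTTGAGTAAGACT) matches the top strand at positions 19–32 (3' end points downstream).
Primer 2 (CGGTGGTAACATGGGA) also matches the top strand directly, at positions 73–88 — its reverse complement TCCCATGTTACCACCG is not present.
Both primers anneal to the bottom strand with 3' ends pointing the same way, so neither can prime synthesis back toward the other.

No product — both primers anneal to the same strand and extend in the same direction.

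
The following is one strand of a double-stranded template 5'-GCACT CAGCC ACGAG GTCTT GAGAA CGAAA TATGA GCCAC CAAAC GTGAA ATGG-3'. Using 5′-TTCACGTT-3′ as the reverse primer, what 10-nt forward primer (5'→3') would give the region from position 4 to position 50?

5'-CTCAGCCACG-3'

The reverse primer's reverse complement AACGTGAA matches the template at positions 43–50; the product starts at position 4.
The forward primer is identical to the top strand over positions 4–13: CTCAGCCACG.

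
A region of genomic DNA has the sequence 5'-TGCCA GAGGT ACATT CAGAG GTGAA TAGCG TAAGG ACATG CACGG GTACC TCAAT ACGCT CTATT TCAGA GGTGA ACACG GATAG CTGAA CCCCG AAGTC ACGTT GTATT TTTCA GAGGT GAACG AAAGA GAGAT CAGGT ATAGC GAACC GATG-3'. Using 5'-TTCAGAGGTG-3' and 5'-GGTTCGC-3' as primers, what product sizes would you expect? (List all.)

The forward primer TTCAGAGGTG matches the top strand at positions 14–23, 65–74, 112–121.
The reverse primer's reverse complement is GCGAACC, matching at positions 144–150.
Each forward site pairs with the reverse site to give a product ending at position 150: sizes 137, 86, 39 bp.

137 bp, 86 bp, 39 bp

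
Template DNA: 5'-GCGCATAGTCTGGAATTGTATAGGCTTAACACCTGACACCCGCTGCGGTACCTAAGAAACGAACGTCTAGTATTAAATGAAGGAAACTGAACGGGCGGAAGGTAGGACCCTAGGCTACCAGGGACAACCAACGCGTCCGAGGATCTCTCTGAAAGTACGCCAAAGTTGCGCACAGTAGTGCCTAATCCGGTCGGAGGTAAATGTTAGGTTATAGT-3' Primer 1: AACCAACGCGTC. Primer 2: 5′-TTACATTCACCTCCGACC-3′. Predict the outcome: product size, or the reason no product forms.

Primer 2 (TTACATTCACCTCCGACC) does not match the top strand, and its reverse complement GGTCGGAGGTGAATGTAA does not match either.
With no annealing site for primer 2, no amplification occurs.

No product — primer 2 has no binding site in the template.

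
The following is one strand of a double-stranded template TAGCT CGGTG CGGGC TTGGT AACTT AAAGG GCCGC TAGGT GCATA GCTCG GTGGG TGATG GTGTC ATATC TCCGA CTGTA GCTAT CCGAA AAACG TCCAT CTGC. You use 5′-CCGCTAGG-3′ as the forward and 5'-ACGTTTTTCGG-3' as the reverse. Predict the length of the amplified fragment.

Scanning the template, CCGCTAGG occurs at positions 32–39; this primer anneals to the bottom strand there with its 3' end pointing downstream.
Taking the reverse complement of ACGTTTTTCGG gives CCGAAAAACGT, found at positions 86–96 on the template; the primer anneals here to the top strand with its 3' end pointing upstream.
The product runs from position 32 to position 96, so its length is 96 − 32 + 1 = 65 bp.

65 bp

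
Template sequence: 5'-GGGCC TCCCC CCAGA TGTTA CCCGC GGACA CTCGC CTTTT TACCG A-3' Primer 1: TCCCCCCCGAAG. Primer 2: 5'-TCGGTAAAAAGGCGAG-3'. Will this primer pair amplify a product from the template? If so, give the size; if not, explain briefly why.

Primer 1 (TCCCCCCCGAAG) does not match the top strand, and its reverse complement CTTCGGGGGGGA does not match either.
With no annealing site for primer 1, no amplification occurs.

No product — primer 1 has no binding site in the template.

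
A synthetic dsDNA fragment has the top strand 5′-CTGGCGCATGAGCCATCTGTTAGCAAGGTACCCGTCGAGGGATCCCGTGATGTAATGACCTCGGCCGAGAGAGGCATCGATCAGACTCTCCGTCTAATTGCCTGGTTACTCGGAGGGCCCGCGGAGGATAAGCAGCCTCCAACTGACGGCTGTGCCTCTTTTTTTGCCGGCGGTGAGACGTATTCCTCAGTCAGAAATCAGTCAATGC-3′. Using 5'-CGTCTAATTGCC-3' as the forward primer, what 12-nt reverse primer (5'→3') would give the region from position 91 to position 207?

The product's 3' end on the top strand is position 207.
The reverse primer anneals to the top strand over positions 196–207, i.e. to AATCAGTCAATG.
Its sequence written 5'→3' is the reverse complement: CATTGACTGATT.

5'-CATTGACTGATT-3'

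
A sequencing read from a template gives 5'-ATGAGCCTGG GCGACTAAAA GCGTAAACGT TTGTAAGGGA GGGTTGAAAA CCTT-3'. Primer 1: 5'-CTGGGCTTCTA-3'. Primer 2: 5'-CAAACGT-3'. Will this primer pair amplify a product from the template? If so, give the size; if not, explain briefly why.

Primer 1 (CTGGGCTTCTA) does not match the top strand, and its reverse complement TAGAAGCCCAG does not match either.
With no annealing site for primer 1, no amplification occurs.

No product — primer 1 has no binding site in the template.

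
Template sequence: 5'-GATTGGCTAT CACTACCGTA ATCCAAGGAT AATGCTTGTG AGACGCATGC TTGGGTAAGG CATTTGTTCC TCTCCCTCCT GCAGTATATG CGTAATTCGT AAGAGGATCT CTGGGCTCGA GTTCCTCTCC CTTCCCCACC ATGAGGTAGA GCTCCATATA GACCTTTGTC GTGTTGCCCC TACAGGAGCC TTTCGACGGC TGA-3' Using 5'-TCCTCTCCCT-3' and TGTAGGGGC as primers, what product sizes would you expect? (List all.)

The forward primer TCCTCTCCCT matches the top strand at positions 68–77, 123–132.
The reverse primer's reverse complement is GCCCCTACA, matching at positions 176–184.
Each forward site pairs with the reverse site to give a product ending at position 184: sizes 117, 62 bp.

117 bp, 62 bp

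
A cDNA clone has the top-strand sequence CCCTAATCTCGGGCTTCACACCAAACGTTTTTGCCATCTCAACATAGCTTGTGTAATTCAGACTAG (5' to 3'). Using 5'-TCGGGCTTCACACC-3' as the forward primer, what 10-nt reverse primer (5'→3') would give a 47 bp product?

The forward primer binds at positions 9–22, so a 47 bp product ends at position 9 + 47 − 1 = 55.
The reverse primer anneals to the top strand over positions 46–55, i.e. to AGCTTGTGTA.
Its sequence written 5'→3' is the reverse complement: TACACAAGCT.

5'-TACACAAGCT-3'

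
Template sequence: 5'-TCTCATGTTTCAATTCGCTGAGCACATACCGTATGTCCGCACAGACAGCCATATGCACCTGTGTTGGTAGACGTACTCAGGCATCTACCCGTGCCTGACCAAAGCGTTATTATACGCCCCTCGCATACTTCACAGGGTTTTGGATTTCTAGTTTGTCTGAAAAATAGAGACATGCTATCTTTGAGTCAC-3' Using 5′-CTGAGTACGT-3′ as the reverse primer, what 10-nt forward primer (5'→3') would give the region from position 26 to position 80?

5'-ATACCGTATG-3'

The reverse primer's reverse complement ACGTACTCAG matches the template at positions 71–80; the product starts at position 26.
The forward primer is identical to the top strand over positions 26–35: ATACCGTATG.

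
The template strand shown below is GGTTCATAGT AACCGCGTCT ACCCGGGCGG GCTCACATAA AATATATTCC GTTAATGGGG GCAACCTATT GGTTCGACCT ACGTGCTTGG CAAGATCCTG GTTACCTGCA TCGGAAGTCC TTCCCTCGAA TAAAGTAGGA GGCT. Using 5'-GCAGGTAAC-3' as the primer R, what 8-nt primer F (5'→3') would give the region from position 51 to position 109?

The reverse primer's reverse complement GTTACCTGC matches the template at positions 101–109; the product starts at position 51.
The forward primer is identical to the top strand over positions 51–58: GTTAATGG.

5'-GTTAATGG-3'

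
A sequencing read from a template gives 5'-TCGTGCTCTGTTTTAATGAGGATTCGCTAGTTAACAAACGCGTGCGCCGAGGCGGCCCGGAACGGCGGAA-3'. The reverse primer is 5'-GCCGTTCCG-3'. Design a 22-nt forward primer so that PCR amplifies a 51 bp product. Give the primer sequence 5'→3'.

5'-ATGAGGATTCGCTAGTTAACAA-3'

The reverse primer's reverse complement CGGAACGGC matches the template at positions 58–66, so the product ends at position 66.
A 51 bp product then starts at position 66 − 51 + 1 = 16.
The forward primer is identical to the top strand there: ATGAGGATTCGCTAGTTAACAA.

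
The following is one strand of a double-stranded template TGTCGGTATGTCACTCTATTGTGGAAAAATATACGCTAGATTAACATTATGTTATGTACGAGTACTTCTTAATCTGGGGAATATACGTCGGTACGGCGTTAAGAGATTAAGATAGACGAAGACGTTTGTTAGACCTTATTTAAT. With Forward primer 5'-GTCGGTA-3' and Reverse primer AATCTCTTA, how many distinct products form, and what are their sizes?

The forward primer GTCGGTA matches the top strand at positions 2–8, 87–93.
The reverse primer's reverse complement is TAAGAGATT, matching at positions 100–108.
Each forward site pairs with the reverse site to give a product ending at position 108: sizes 107, 22 bp.

Two products: 107 bp, 22 bp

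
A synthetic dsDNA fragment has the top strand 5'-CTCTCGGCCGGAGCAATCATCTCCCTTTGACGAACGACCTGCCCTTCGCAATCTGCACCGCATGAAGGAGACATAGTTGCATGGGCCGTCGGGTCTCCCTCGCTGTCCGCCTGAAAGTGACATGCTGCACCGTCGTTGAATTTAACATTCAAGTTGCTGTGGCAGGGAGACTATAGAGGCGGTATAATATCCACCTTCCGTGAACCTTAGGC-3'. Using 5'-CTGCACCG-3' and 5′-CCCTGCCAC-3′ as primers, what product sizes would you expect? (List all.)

The forward primer CTGCACCG matches the top strand at positions 53–60, 125–132.
The reverse primer's reverse complement is GTGGCAGGG, matching at positions 159–167.
Each forward site pairs with the reverse site to give a product ending at position 167: sizes 115, 43 bp.

115 bp, 43 bp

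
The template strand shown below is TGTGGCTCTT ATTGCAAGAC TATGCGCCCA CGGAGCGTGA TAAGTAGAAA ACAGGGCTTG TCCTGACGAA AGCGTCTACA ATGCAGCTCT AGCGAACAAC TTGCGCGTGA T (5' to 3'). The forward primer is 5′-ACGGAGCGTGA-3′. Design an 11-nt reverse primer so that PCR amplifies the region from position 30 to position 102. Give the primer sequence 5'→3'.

5'-AAGTTGTTCGC-3'

The product's 3' end on the top strand is position 102.
The reverse primer anneals to the top strand over positions 92–102, i.e. to GCGAACAACTT.
Its sequence written 5'→3' is the reverse complement: AAGTTGTTCGC.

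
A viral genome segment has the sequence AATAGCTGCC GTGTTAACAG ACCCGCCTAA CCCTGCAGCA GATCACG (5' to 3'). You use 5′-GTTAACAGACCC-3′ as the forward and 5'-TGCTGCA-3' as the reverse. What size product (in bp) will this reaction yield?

28 bp

Forward primer GTTAACAGACCC is found on the top strand at positions 13–24.
The reverse primer's reverse complement is TGCAGCA, which matches the template at positions 34–40.
Amplicon spans positions 13–40: 28 bp.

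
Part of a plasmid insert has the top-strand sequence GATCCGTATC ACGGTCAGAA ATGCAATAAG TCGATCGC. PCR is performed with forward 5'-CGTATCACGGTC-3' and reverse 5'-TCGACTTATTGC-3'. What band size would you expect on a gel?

30 bp

Scanning the template, CGTATCACGGTC occurs at positions 5–16; this primer anneals to the bottom strand there with its 3' end pointing downstream.
Taking the reverse complement of TCGACTTATTGC gives GCAATAAGTCGA, found at positions 23–34 on the template; the primer anneals here to the top strand with its 3' end pointing upstream.
The product runs from position 5 to position 34, so its length is 34 − 5 + 1 = 30 bp.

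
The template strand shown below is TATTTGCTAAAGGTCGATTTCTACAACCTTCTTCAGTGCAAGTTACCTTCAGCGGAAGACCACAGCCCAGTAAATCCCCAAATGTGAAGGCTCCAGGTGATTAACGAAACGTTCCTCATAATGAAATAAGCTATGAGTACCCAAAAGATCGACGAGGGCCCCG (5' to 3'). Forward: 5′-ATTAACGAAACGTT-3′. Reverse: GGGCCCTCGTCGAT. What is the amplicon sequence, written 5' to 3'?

5'-ATTAACGAAACGTTCCTCATAATGAAATAAGCTATGAGTACCCAAAAGATCGACGAGGGCCC-3'

Forward primer ATTAACGAAACGTT is found on the top strand at positions 100–113.
Reverse complement of the reverse primer: ATCGACGAGGGCCC. This occurs on the top strand at positions 148–161.
The product is the template from position 100 through 161 (62 bp).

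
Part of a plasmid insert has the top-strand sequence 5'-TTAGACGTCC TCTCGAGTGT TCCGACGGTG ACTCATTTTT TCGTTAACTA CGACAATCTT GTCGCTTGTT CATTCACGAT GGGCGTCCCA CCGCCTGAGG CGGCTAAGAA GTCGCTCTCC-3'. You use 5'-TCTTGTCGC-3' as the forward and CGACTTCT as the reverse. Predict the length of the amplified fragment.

58 bp

Scanning the template, TCTTGTCGC occurs at positions 57–65; this primer anneals to the bottom strand there with its 3' end pointing downstream.
Reverse complement of the reverse primer: AGAAGTCG. This occurs on the top strand at positions 107–114.
Amplicon spans positions 57–114: 58 bp.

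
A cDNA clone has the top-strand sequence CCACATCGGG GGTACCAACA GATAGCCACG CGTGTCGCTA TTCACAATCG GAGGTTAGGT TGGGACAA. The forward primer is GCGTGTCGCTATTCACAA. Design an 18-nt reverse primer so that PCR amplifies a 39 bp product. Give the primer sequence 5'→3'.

5'-TTGTCCCAACCTAACCTC-3'

The forward primer binds at positions 30–47, so a 39 bp product ends at position 30 + 39 − 1 = 68.
The reverse primer anneals to the top strand over positions 51–68, i.e. to GAGGTTAGGTTGGGACAA.
Its sequence written 5'→3' is the reverse complement: TTGTCCCAACCTAACCTC.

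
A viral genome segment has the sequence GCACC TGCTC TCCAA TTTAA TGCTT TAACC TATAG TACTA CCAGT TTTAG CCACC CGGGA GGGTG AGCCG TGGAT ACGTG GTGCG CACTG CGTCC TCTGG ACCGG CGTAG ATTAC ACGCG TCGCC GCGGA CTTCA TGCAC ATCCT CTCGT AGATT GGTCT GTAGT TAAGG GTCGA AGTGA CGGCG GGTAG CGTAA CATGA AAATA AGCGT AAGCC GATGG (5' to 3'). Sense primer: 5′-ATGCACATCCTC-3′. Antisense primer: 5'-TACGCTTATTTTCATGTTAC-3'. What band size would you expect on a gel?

77 bp

Scanning the template, ATGCACATCCTC occurs at positions 135–146; this primer anneals to the bottom strand there with its 3' end pointing downstream.
Reverse complement of the reverse primer: GTAACATGAAAATAAGCGTA. This occurs on the top strand at positions 192–211.
Product length = (reverse-primer end) − (forward-primer start) + 1 = 211 − 135 + 1 = 77 bp.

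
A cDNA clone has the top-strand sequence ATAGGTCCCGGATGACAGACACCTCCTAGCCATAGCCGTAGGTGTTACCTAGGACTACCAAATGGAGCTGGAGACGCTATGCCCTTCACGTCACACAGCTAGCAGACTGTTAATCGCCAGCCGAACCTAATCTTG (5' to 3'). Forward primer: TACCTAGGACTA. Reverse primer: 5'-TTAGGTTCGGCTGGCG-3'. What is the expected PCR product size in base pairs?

85 bp

Forward primer TACCTAGGACTA is found on the top strand at positions 46–57.
Reverse complement of the reverse primer: CGCCAGCCGAACCTAA. This occurs on the top strand at positions 115–130.
Product length = (reverse-primer end) − (forward-primer start) + 1 = 130 − 46 + 1 = 85 bp.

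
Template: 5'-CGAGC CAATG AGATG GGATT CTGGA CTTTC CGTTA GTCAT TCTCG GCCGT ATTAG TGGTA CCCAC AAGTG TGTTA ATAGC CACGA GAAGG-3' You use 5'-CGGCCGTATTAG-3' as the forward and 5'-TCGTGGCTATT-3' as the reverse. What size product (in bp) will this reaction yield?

Scanning the template, CGGCCGTATTAG occurs at positions 44–55; this primer anneals to the bottom strand there with its 3' end pointing downstream.
Reverse complement of the reverse primer: AATAGCCACGA. This occurs on the top strand at positions 75–85.
Product length = (reverse-primer end) − (forward-primer start) + 1 = 85 − 44 + 1 = 42 bp.

42 bp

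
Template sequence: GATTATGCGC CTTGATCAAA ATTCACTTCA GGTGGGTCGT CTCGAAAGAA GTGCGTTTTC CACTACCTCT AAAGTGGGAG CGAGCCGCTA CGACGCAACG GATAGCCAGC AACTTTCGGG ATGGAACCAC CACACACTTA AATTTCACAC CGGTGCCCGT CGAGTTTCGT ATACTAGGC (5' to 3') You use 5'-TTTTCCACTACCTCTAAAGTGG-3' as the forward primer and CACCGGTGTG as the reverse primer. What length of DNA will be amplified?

Forward primer TTTTCCACTACCTCTAAAGTGG is found on the top strand at positions 56–77.
Reverse complement of the reverse primer: CACACCGGTG. This occurs on the top strand at positions 146–155.
Amplicon spans positions 56–155: 100 bp.

100 bp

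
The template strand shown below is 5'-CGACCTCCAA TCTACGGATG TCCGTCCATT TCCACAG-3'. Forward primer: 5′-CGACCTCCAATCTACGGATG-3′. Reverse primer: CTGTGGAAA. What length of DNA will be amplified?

37 bp

Forward primer CGACCTCCAATCTACGGATG is found on the top strand at positions 1–20.
The reverse primer's reverse complement is TTTCCACAG, which matches the template at positions 29–37.
Amplicon spans positions 1–37: 37 bp.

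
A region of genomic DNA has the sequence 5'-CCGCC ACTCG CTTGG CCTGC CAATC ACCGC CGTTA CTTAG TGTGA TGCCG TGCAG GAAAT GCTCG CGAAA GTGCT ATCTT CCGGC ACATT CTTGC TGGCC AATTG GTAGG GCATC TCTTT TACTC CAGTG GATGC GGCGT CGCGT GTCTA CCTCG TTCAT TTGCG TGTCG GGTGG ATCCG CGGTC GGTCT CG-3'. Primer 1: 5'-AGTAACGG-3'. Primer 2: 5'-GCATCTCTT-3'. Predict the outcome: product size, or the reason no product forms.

No product — the primers' 3' ends point away from each other.

Primer 1 (AGTAACGG) has reverse complement CCGTTACT, which matches the top strand at positions 30–37; primer 1 anneals to the top strand there with its 3' end pointing upstream toward position 30.
Primer 2 (GCATCTCTT) matches the top strand directly at positions 111–119; it anneals to the bottom strand with its 3' end pointing downstream toward position 119.
The 3' ends diverge (primer 1 extends toward position 1, primer 2 toward position 192), so the primers never converge on a shared product.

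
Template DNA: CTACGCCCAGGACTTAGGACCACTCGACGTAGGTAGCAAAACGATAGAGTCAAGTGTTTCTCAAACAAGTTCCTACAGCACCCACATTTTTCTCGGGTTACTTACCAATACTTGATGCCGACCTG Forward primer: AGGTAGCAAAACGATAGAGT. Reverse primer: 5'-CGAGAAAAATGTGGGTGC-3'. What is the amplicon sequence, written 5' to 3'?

Scanning the template, AGGTAGCAAAACGATAGAGT occurs at positions 31–50; this primer anneals to the bottom strand there with its 3' end pointing downstream.
The reverse primer's reverse complement is GCACCCACATTTTTCTCG, which matches the template at positions 78–95.
The product is the template from position 31 through 95 (65 bp).

5'-AGGTAGCAAAACGATAGAGTCAAGTGTTTCTCAAACAAGTTCCTACAGCACCCACATTTTTCTCG-3'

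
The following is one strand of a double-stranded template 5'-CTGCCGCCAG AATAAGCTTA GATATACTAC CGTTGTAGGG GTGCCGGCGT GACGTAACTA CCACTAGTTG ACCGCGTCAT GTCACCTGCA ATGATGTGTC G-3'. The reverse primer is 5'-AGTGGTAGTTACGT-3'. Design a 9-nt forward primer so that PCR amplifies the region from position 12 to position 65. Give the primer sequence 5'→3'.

The reverse primer's reverse complement ACGTAACTACCACT matches the template at positions 52–65; the product starts at position 12.
The forward primer is identical to the top strand over positions 12–20: ATAAGCTTA.

5'-ATAAGCTTA-3'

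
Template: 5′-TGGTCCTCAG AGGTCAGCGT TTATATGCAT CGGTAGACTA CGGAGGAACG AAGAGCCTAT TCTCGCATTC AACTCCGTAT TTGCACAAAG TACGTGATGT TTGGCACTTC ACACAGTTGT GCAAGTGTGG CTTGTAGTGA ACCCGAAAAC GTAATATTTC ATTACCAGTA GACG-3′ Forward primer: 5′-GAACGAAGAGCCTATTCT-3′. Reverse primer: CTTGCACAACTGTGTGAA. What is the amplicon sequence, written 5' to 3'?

Forward primer GAACGAAGAGCCTATTCT is found on the top strand at positions 46–63.
Reverse complement of the reverse primer: TTCACACAGTTGTGCAAG. This occurs on the top strand at positions 108–125.
The product is the template from position 46 through 125 (80 bp).

5'-GAACGAAGAGCCTATTCTCGCATTCAACTCCGTATTTGCACAAAGTACGTGATGTTTGGCACTTCACACAGTTGTGCAAG-3'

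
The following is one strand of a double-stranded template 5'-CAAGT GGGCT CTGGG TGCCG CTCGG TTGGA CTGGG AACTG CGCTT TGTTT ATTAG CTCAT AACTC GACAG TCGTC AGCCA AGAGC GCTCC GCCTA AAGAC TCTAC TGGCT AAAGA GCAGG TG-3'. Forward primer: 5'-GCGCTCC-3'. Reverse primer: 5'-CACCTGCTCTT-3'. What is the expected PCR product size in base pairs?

Scanning the template, GCGCTCC occurs at positions 84–90; this primer anneals to the bottom strand there with its 3' end pointing downstream.
Reverse complement of the reverse primer: AAGAGCAGGTG. This occurs on the top strand at positions 112–122.
The product runs from position 84 to position 122, so its length is 122 − 84 + 1 = 39 bp.

39 bp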